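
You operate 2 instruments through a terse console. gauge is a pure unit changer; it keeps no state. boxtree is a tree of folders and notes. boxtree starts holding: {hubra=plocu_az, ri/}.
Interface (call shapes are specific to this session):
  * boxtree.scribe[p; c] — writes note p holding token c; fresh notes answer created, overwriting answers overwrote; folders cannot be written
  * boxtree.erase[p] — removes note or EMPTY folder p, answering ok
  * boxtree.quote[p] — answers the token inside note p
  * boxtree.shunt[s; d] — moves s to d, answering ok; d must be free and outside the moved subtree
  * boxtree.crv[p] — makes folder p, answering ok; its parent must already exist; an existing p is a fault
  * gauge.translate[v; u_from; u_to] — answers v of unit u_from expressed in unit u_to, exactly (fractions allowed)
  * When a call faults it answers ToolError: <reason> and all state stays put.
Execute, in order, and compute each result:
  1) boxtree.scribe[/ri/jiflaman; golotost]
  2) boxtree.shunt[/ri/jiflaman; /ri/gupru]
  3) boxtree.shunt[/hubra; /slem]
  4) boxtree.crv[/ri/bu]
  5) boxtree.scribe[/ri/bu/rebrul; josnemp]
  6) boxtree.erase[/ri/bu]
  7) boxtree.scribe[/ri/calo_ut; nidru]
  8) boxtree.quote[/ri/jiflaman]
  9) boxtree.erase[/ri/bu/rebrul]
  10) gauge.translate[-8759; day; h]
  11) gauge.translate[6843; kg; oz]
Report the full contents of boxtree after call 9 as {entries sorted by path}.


> scribe p→/ri/jiflaman c→golotost
  created
> shunt s→/ri/jiflaman d→/ri/gupru
  ok
> shunt s→/hubra d→/slem
  ok
> crv p→/ri/bu
  ok
> scribe p→/ri/bu/rebrul c→josnemp
  created
> erase p→/ri/bu
  ToolError: not empty
> scribe p→/ri/calo_ut c→nidru
  created
> quote p→/ri/jiflaman
  ToolError: not found
> erase p→/ri/bu/rebrul
  ok
> translate v→-8759 u_from→day u_to→h
  -210216
> translate v→6843 u_from→kg u_to→oz
  10948800000000/45359237

Answer: {ri/, ri/bu/, ri/calo_ut=nidru, ri/gupru=golotost, slem=plocu_az}


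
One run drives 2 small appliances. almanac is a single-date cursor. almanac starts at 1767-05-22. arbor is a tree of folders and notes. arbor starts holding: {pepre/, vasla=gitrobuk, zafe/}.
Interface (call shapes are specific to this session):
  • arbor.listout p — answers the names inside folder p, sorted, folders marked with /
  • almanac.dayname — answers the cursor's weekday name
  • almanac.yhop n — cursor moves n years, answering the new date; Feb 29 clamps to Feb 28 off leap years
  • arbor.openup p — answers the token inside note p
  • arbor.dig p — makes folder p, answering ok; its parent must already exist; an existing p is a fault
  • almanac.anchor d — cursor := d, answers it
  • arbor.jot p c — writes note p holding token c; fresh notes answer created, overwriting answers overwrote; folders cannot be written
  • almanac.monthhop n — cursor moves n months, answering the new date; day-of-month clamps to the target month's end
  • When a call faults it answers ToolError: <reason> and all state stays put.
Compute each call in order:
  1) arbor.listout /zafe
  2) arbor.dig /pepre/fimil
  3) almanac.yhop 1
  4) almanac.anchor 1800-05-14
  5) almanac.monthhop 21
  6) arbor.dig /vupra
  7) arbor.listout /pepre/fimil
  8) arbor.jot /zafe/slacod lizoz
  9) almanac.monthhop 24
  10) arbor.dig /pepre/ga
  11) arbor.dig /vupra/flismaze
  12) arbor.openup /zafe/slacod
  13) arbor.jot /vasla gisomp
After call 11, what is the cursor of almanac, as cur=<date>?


Answer: cur=1804-02-14

Derivation:
CALL arbor.listout[p='/zafe']
RET  []
CALL arbor.dig[p='/pepre/fimil']
RET  ok
CALL almanac.yhop[n='1']
RET  1768-05-22
CALL almanac.anchor[d='1800-05-14']
RET  1800-05-14
CALL almanac.monthhop[n='21']
RET  1802-02-14
CALL arbor.dig[p='/vupra']
RET  ok
CALL arbor.listout[p='/pepre/fimil']
RET  []
CALL arbor.jot[p='/zafe/slacod'; c='lizoz']
RET  created
CALL almanac.monthhop[n='24']
RET  1804-02-14
CALL arbor.dig[p='/pepre/ga']
RET  ok
CALL arbor.dig[p='/vupra/flismaze']
RET  ok
CALL arbor.openup[p='/zafe/slacod']
RET  lizoz
CALL arbor.jot[p='/vasla'; c='gisomp']
RET  overwrote


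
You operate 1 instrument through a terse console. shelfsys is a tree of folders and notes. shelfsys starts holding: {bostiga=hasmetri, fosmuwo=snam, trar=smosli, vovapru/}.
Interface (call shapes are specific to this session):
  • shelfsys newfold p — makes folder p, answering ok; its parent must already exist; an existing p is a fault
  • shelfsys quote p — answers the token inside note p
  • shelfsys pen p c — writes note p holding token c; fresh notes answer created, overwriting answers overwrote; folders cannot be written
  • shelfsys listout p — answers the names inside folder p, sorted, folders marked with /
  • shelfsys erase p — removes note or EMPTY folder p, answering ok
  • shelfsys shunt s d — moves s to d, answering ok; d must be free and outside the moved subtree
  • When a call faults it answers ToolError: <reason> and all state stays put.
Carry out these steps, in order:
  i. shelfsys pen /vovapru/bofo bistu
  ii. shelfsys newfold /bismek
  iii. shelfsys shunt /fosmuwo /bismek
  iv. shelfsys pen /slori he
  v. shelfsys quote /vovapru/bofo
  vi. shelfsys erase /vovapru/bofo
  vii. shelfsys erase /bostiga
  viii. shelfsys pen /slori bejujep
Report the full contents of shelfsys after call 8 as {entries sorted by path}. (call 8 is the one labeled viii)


% shelfsys pen p=/vovapru/bofo c=bistu
= created
% shelfsys newfold p=/bismek
= ok
% shelfsys shunt s=/fosmuwo d=/bismek
= ToolError: exists
% shelfsys pen p=/slori c=he
= created
% shelfsys quote p=/vovapru/bofo
= bistu
% shelfsys erase p=/vovapru/bofo
= ok
% shelfsys erase p=/bostiga
= ok
% shelfsys pen p=/slori c=bejujep
= overwrote

Answer: {bismek/, fosmuwo=snam, slori=bejujep, trar=smosli, vovapru/}


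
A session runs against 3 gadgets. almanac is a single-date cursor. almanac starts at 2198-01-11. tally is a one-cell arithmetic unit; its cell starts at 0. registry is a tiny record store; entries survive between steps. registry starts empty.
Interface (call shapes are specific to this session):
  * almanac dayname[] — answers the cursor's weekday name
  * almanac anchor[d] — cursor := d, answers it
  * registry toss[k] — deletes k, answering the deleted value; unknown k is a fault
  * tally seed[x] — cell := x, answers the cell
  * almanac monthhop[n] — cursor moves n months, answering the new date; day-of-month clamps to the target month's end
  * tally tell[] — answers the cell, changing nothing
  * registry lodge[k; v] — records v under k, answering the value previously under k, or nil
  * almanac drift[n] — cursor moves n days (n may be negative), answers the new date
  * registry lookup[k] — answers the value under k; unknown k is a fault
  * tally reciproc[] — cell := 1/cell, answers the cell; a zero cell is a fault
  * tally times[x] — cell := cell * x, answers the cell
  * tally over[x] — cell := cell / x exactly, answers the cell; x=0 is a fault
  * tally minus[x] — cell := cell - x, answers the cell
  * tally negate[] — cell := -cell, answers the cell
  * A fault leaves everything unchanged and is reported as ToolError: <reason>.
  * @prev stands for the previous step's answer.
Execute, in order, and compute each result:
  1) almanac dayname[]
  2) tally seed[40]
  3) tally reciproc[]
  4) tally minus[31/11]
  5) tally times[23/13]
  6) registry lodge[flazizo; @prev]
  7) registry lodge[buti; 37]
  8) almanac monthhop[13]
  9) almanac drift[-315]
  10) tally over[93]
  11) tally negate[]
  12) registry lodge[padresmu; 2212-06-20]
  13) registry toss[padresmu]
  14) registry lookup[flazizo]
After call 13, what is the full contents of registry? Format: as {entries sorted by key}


;; almanac dayname() ~> Thursday
;; tally seed(x='40') ~> 40
;; tally reciproc() ~> 1/40
;; tally minus(x='31/11') ~> -1229/440
;; tally times(x='23/13') ~> -28267/5720
;; registry lodge(k='flazizo', v='@prev') ~> nil
;; registry lodge(k='buti', v='37') ~> nil
;; almanac monthhop(n='13') ~> 2199-02-11
;; almanac drift(n='-315') ~> 2198-04-02
;; tally over(x='93') ~> -28267/531960
;; tally negate() ~> 28267/531960
;; registry lodge(k='padresmu', v='2212-06-20') ~> nil
;; registry toss(k='padresmu') ~> 2212-06-20
;; registry lookup(k='flazizo') ~> -28267/5720

Answer: {buti=37, flazizo=-28267/5720}


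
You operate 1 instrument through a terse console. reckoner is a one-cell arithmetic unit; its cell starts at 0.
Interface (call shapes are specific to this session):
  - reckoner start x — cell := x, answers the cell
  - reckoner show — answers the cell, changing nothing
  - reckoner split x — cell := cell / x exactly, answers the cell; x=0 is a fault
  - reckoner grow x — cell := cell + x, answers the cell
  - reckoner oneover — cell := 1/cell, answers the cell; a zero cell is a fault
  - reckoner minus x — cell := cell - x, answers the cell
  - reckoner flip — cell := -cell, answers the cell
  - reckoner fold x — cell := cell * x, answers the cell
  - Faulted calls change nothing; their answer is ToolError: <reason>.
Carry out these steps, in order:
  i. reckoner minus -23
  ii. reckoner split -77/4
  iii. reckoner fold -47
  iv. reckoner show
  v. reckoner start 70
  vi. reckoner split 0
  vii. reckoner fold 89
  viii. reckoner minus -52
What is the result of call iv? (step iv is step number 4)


$ reckoner minus x: -23
= 23
$ reckoner split x: -77/4
= -92/77
$ reckoner fold x: -47
= 4324/77
$ reckoner show
= 4324/77
$ reckoner start x: 70
= 70
$ reckoner split x: 0
= ToolError: division by zero
$ reckoner fold x: 89
= 6230
$ reckoner minus x: -52
= 6282

Answer: 4324/77


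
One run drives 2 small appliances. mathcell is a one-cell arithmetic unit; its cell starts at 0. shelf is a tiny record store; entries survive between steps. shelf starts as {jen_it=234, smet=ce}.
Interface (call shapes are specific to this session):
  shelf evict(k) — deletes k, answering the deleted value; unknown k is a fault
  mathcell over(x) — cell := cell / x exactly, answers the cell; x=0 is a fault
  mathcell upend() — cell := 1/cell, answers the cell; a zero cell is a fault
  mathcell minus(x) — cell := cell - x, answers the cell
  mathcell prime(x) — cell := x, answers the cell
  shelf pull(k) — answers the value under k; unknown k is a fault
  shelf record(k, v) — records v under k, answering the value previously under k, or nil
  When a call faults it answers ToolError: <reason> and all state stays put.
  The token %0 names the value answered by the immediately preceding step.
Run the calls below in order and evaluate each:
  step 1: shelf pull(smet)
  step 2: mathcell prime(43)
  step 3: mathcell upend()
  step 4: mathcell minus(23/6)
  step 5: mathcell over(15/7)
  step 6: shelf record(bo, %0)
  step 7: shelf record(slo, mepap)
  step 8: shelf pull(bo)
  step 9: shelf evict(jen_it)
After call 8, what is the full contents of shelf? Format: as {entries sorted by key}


Act: shelf pull[k='smet']
Obs: ce
Act: mathcell prime[x='43']
Obs: 43
Act: mathcell upend[]
Obs: 1/43
Act: mathcell minus[x='23/6']
Obs: -983/258
Act: mathcell over[x='15/7']
Obs: -6881/3870
Act: shelf record[k='bo'; v='%0']
Obs: nil
Act: shelf record[k='slo'; v='mepap']
Obs: nil
Act: shelf pull[k='bo']
Obs: -6881/3870
Act: shelf evict[k='jen_it']
Obs: 234

Answer: {bo=-6881/3870, jen_it=234, slo=mepap, smet=ce}


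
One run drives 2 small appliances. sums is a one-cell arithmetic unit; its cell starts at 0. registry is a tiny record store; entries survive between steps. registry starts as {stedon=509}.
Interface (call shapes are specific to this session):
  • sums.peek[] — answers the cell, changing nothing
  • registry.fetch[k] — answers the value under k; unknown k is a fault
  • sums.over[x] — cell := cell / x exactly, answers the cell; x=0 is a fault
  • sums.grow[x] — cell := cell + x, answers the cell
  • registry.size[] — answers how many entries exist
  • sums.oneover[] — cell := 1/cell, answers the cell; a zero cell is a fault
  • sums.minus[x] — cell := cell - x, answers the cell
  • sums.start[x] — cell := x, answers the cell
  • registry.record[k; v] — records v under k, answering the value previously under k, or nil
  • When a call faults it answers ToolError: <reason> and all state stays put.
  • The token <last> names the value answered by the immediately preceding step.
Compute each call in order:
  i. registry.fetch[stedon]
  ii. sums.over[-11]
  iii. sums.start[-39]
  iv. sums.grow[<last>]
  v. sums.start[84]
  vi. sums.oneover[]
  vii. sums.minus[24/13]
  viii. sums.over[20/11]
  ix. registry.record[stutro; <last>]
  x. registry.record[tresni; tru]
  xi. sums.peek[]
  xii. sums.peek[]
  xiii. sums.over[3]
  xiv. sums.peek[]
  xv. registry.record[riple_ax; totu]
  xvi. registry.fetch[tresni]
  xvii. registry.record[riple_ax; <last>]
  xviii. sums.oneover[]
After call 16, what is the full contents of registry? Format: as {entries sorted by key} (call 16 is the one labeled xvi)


Now I run fetch using k='stedon': 509.
Calling over using x='-11', → 0.
Then start using x='-39', yielding -39.
I run grow using x='<last>', and get -78.
Now I run start using x='84', giving 84.
Invoking oneover(), → 1/84.
I call minus using x='24/13', → -2003/1092.
Using over using x='20/11', and see -22033/21840.
I call record using k='stutro', v='<last>', which returns nil.
Now I run record using k='tresni', v='tru', and observe nil.
Next I call peek: -22033/21840.
I run peek, and get -22033/21840.
Invoking over using x='3', giving -22033/65520.
Now I run peek(), → -22033/65520.
I run record using k='riple_ax', v='totu', yielding nil.
I invoke fetch using k='tresni', → tru.
Next I call record using k='riple_ax', v='<last>', and get totu.
I try oneover(), yielding -65520/22033.

Answer: {riple_ax=totu, stedon=509, stutro=-22033/21840, tresni=tru}


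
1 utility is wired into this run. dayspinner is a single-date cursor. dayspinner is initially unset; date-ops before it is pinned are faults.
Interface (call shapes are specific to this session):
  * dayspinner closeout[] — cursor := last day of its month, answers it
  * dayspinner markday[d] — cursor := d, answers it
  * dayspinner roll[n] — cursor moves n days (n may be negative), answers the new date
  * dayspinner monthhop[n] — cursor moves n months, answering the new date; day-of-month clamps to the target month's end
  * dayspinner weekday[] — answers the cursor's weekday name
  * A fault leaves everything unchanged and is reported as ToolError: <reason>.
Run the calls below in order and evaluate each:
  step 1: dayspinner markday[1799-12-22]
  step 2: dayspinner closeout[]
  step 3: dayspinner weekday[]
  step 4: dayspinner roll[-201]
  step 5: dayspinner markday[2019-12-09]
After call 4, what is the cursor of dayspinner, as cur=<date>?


>>> dayspinner markday d='1799-12-22'
[out] 1799-12-22
>>> dayspinner closeout
[out] 1799-12-31
>>> dayspinner weekday
[out] Tuesday
>>> dayspinner roll n='-201'
[out] 1799-06-13
>>> dayspinner markday d='2019-12-09'
[out] 2019-12-09

Answer: cur=1799-06-13


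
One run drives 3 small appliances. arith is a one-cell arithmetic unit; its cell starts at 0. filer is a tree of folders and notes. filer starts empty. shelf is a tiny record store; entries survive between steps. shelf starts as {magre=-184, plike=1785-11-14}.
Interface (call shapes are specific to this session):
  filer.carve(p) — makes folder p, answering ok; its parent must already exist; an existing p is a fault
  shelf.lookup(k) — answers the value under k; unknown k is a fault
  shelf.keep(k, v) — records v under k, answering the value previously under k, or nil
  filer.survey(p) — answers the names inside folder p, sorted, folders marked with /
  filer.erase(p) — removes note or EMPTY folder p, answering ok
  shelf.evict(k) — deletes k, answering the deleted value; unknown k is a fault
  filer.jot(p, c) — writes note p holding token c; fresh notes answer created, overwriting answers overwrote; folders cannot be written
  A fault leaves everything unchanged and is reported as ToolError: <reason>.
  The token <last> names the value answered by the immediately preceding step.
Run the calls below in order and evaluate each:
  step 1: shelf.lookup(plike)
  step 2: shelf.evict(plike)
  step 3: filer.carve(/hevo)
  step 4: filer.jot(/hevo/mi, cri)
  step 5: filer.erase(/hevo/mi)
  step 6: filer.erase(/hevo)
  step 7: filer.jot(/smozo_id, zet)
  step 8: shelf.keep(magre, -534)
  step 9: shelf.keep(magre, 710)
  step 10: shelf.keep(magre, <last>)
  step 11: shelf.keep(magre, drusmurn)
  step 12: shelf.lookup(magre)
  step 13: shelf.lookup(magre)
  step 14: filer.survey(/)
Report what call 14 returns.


Now I run shelf.lookup using plike, yielding 1785-11-14.
I call shelf.evict using plike, — result: 1785-11-14.
I run filer.carve using /hevo, and observe ok.
I invoke filer.jot using /hevo/mi, cri, and observe created.
I invoke filer.erase using /hevo/mi, — result: ok.
Using filer.erase using /hevo: ok.
I use filer.jot using /smozo_id, zet, and get created.
I run shelf.keep using magre, -534, and observe -184.
Calling shelf.keep using magre, 710, and get -534.
Invoking shelf.keep using magre, <last>, which returns 710.
I invoke shelf.keep using magre, drusmurn, yielding -534.
Invoking shelf.lookup using magre: drusmurn.
Now I run shelf.lookup using magre, which returns drusmurn.
Next I call filer.survey using /, yielding [smozo_id].

Answer: [smozo_id]


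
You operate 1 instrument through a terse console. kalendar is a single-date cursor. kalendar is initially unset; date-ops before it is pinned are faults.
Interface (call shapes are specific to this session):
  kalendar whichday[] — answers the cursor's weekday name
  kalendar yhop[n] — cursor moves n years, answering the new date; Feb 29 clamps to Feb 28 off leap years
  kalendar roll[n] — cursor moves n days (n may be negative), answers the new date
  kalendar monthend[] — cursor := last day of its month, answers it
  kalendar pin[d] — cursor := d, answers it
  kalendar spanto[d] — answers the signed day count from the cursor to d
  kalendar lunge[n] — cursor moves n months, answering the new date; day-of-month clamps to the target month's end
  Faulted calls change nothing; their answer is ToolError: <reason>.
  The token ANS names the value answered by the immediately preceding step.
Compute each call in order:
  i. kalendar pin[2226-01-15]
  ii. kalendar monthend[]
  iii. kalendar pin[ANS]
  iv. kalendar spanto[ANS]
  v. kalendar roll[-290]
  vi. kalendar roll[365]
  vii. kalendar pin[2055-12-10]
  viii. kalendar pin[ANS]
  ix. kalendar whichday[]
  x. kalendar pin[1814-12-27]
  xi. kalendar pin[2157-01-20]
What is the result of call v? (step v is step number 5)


>> kalendar pin(d=2226-01-15)
<< 2226-01-15
>> kalendar monthend()
<< 2226-01-31
>> kalendar pin(d=ANS)
<< 2226-01-31
>> kalendar spanto(d=ANS)
<< 0
>> kalendar roll(n=-290)
<< 2225-04-16
>> kalendar roll(n=365)
<< 2226-04-16
>> kalendar pin(d=2055-12-10)
<< 2055-12-10
>> kalendar pin(d=ANS)
<< 2055-12-10
>> kalendar whichday()
<< Friday
>> kalendar pin(d=1814-12-27)
<< 1814-12-27
>> kalendar pin(d=2157-01-20)
<< 2157-01-20

Answer: 2225-04-16


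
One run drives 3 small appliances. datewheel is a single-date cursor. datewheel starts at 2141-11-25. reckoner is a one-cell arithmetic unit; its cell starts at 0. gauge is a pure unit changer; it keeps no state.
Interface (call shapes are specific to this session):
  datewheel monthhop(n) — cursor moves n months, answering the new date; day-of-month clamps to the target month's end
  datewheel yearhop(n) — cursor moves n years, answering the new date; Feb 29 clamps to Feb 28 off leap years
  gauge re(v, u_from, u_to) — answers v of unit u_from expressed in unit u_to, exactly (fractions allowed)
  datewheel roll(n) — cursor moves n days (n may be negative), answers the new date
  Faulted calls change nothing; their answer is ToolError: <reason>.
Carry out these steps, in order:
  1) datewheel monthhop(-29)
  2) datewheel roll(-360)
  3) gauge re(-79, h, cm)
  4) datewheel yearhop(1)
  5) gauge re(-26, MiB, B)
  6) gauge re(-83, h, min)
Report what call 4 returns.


Using datewheel monthhop on -29, which returns 2139-06-25.
Then datewheel roll on -360, and observe 2138-06-30.
Invoking gauge re on -79, h, cm, yielding ToolError: incompatible units.
Now I run datewheel yearhop on 1, giving 2139-06-30.
I use gauge re on -26, MiB, B, yielding -27262976.
Now I run gauge re on -83, h, min, and get -4980.

Answer: 2139-06-30


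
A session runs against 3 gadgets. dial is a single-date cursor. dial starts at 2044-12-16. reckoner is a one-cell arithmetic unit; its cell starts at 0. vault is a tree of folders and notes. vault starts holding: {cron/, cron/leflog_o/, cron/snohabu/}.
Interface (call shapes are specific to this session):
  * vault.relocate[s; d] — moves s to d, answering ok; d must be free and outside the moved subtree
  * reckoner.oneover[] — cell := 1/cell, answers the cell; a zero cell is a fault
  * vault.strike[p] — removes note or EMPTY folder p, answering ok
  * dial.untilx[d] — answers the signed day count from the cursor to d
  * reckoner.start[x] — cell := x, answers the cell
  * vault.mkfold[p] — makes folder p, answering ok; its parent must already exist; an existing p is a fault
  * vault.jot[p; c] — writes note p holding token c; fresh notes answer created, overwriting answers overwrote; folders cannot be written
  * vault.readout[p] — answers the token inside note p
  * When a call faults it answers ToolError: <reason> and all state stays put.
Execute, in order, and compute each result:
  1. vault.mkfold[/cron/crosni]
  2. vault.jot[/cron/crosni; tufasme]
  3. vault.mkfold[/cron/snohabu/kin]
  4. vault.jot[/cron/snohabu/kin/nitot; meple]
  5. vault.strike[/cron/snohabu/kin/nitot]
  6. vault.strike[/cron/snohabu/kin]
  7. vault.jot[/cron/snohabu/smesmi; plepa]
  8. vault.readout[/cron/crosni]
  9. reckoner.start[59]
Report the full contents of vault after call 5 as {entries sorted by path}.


Answer: {cron/, cron/crosni/, cron/leflog_o/, cron/snohabu/, cron/snohabu/kin/}

Derivation:
$ mkfold p: /cron/crosni
  ok
$ jot p: /cron/crosni c: tufasme
  ToolError: is a directory
$ mkfold p: /cron/snohabu/kin
  ok
$ jot p: /cron/snohabu/kin/nitot c: meple
  created
$ strike p: /cron/snohabu/kin/nitot
  ok
$ strike p: /cron/snohabu/kin
  ok
$ jot p: /cron/snohabu/smesmi c: plepa
  created
$ readout p: /cron/crosni
  ToolError: is a directory
$ start x: 59
  59


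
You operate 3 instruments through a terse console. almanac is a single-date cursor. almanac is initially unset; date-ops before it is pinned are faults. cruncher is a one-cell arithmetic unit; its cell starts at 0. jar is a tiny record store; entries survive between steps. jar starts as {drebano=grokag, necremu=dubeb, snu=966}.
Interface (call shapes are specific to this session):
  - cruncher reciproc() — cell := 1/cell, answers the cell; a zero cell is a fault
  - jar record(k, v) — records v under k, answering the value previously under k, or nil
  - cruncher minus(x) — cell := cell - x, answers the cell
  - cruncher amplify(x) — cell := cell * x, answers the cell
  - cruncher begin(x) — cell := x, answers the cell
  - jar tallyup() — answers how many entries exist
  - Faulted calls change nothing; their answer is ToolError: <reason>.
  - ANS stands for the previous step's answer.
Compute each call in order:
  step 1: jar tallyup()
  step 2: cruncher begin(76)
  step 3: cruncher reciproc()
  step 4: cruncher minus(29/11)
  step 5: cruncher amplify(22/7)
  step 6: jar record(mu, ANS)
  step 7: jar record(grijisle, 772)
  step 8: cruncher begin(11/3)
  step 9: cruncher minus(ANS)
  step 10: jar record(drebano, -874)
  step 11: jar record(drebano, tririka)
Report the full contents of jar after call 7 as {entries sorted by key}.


-- jar tallyup() : 3
-- cruncher begin(x=76) : 76
-- cruncher reciproc() : 1/76
-- cruncher minus(x=29/11) : -2193/836
-- cruncher amplify(x=22/7) : -2193/266
-- jar record(k=mu, v=ANS) : nil
-- jar record(k=grijisle, v=772) : nil
-- cruncher begin(x=11/3) : 11/3
-- cruncher minus(x=ANS) : 0
-- jar record(k=drebano, v=-874) : grokag
-- jar record(k=drebano, v=tririka) : -874

Answer: {drebano=grokag, grijisle=772, mu=-2193/266, necremu=dubeb, snu=966}


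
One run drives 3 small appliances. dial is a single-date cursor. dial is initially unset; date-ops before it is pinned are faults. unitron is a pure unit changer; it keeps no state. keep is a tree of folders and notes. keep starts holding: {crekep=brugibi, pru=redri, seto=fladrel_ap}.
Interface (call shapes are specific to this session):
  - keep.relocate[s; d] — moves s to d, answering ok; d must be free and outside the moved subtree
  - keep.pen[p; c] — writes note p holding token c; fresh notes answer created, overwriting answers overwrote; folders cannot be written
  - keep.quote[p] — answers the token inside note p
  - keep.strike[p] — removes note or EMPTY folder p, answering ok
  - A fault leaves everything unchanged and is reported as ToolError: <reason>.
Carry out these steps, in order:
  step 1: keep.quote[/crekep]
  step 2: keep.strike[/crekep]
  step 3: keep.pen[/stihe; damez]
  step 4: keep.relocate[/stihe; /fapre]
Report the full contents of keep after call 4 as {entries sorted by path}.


# 1. quote(p=/crekep) -> brugibi
# 2. strike(p=/crekep) -> ok
# 3. pen(p=/stihe, c=damez) -> created
# 4. relocate(s=/stihe, d=/fapre) -> ok

Answer: {fapre=damez, pru=redri, seto=fladrel_ap}


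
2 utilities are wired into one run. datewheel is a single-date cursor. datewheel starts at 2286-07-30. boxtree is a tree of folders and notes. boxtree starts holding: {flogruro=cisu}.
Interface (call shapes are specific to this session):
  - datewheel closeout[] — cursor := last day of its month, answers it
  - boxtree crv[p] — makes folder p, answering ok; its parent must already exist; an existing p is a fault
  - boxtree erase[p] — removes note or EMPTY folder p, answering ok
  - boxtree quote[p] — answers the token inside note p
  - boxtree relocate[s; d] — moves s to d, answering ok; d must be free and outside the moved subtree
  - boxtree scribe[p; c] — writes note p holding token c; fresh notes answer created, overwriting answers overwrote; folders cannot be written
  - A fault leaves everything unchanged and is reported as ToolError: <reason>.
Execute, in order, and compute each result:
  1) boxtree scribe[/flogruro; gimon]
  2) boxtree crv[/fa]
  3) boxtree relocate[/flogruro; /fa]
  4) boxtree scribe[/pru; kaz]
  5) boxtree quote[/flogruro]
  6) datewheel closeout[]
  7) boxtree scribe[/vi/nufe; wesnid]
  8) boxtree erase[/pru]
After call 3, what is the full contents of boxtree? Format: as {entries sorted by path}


Answer: {fa/, flogruro=gimon}

Derivation:
==> boxtree scribe(p: /flogruro, c: gimon)
<== overwrote
==> boxtree crv(p: /fa)
<== ok
==> boxtree relocate(s: /flogruro, d: /fa)
<== ToolError: exists
==> boxtree scribe(p: /pru, c: kaz)
<== created
==> boxtree quote(p: /flogruro)
<== gimon
==> datewheel closeout()
<== 2286-07-31
==> boxtree scribe(p: /vi/nufe, c: wesnid)
<== ToolError: no parent
==> boxtree erase(p: /pru)
<== ok


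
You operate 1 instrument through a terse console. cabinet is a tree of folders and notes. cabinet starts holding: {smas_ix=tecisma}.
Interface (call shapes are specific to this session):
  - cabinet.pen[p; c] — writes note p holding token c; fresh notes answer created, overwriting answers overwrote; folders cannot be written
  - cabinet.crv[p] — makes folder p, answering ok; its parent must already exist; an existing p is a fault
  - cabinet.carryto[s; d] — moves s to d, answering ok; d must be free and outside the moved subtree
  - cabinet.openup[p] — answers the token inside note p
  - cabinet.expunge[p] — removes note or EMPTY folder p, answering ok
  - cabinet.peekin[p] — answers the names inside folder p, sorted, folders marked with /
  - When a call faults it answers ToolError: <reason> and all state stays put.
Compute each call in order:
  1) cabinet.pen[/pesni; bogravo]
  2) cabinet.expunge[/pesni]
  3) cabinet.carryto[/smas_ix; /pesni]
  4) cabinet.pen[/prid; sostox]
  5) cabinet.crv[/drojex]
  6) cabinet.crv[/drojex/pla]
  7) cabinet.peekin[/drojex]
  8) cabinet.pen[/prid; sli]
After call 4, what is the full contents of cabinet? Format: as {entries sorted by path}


Answer: {pesni=tecisma, prid=sostox}

Derivation:
-- cabinet.pen(p: /pesni, c: bogravo) == created
-- cabinet.expunge(p: /pesni) == ok
-- cabinet.carryto(s: /smas_ix, d: /pesni) == ok
-- cabinet.pen(p: /prid, c: sostox) == created
-- cabinet.crv(p: /drojex) == ok
-- cabinet.crv(p: /drojex/pla) == ok
-- cabinet.peekin(p: /drojex) == [pla/]
-- cabinet.pen(p: /prid, c: sli) == overwrote


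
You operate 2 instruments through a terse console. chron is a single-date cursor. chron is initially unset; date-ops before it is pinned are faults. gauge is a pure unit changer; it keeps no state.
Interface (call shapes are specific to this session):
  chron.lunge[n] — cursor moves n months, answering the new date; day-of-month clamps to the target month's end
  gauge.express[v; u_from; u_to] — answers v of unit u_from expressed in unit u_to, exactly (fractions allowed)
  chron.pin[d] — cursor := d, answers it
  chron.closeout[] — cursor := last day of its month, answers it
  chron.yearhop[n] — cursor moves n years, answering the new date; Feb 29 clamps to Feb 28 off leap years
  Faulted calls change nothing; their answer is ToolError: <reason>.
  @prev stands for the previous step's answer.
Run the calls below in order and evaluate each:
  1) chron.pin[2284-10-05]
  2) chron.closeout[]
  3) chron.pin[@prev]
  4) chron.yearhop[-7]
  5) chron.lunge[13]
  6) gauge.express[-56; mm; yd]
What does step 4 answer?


I call chron.pin using d=2284-10-05, and get 2284-10-05.
Next I call chron.closeout(), which returns 2284-10-31.
I try chron.pin using d=@prev, and see 2284-10-31.
Invoking chron.yearhop using n=-7, which returns 2277-10-31.
Next I call chron.lunge using n=13, — result: 2278-11-30.
I call gauge.express using v=-56, u_from=mm, u_to=yd, — result: -70/1143.

Answer: 2277-10-31


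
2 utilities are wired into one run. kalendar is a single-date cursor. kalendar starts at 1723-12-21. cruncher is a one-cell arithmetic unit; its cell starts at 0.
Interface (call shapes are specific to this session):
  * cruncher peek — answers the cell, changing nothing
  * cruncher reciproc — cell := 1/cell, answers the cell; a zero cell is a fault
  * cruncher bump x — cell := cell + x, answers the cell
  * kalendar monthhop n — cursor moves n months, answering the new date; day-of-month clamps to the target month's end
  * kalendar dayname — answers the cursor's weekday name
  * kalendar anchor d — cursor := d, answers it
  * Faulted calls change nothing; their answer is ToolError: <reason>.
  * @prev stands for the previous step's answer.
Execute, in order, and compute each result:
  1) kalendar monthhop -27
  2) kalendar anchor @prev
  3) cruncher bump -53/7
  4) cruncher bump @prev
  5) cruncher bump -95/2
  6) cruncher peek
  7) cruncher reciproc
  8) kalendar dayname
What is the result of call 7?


Answer: -14/877

Derivation:
>> kalendar monthhop(n→-27)
<< 1721-09-21
>> kalendar anchor(d→@prev)
<< 1721-09-21
>> cruncher bump(x→-53/7)
<< -53/7
>> cruncher bump(x→@prev)
<< -106/7
>> cruncher bump(x→-95/2)
<< -877/14
>> cruncher peek()
<< -877/14
>> cruncher reciproc()
<< -14/877
>> kalendar dayname()
<< Sunday


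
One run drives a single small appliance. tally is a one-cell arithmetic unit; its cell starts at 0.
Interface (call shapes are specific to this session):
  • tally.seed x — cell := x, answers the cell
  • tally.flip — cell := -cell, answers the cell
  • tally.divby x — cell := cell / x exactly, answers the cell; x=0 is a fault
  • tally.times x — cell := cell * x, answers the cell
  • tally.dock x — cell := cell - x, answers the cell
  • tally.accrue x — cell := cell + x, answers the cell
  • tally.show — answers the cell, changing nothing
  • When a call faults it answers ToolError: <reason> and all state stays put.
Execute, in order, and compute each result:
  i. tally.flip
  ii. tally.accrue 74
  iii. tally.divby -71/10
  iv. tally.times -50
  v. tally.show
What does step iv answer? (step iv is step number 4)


;; tally.flip() ~> 0
;; tally.accrue(74) ~> 74
;; tally.divby(-71/10) ~> -740/71
;; tally.times(-50) ~> 37000/71
;; tally.show() ~> 37000/71

Answer: 37000/71


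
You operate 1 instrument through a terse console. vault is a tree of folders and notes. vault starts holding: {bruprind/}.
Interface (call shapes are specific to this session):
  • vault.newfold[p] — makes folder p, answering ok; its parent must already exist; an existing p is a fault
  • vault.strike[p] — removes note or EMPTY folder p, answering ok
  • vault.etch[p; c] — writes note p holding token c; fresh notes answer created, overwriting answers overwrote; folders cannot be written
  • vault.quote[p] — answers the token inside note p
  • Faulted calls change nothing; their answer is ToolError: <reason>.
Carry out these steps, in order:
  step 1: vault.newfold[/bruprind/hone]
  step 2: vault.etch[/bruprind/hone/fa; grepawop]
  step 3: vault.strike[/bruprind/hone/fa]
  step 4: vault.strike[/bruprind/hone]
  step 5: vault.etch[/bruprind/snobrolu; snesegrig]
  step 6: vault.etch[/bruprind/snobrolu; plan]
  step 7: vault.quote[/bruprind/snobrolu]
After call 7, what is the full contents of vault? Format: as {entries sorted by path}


Now I run vault.newfold using p→/bruprind/hone, → ok.
I invoke vault.etch using p→/bruprind/hone/fa, c→grepawop, and get created.
Calling vault.strike using p→/bruprind/hone/fa, and see ok.
Now I run vault.strike using p→/bruprind/hone, yielding ok.
Now I run vault.etch using p→/bruprind/snobrolu, c→snesegrig: created.
Calling vault.etch using p→/bruprind/snobrolu, c→plan, and get overwrote.
Using vault.quote using p→/bruprind/snobrolu, and get plan.

Answer: {bruprind/, bruprind/snobrolu=plan}


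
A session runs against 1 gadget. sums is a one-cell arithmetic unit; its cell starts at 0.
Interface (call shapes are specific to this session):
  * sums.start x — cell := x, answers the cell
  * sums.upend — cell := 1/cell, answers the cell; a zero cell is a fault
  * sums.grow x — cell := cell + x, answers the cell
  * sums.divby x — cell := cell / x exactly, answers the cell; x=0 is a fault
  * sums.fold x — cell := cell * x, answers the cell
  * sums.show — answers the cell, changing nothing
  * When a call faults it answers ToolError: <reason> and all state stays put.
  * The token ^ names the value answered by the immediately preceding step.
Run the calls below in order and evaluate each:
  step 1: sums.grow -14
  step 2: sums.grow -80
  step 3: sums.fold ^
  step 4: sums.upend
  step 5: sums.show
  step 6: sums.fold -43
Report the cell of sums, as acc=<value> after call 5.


Answer: acc=1/8836

Derivation:
Invoking sums.grow using x=-14: -14.
Then sums.grow using x=-80: -94.
I call sums.fold using x=^, which returns 8836.
Invoking sums.upend(), → 1/8836.
Using sums.show(), — result: 1/8836.
I invoke sums.fold using x=-43, giving -43/8836.


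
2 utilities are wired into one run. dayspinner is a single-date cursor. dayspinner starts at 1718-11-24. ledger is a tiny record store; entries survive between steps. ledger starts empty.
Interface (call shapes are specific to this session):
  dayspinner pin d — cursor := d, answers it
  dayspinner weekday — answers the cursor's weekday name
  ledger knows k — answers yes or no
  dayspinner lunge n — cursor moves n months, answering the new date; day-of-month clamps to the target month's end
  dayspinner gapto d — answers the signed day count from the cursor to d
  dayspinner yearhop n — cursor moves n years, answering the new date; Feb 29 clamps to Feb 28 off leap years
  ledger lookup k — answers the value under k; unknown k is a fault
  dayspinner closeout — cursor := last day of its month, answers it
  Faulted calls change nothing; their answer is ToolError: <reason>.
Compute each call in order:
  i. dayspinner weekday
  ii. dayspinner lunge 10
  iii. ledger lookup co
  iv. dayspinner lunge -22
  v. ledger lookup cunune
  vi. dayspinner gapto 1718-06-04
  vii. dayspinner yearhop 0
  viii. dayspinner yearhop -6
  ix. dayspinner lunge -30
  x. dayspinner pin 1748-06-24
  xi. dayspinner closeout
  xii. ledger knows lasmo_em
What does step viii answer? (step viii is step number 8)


// 1. dayspinner weekday() ~> Thursday
// 2. dayspinner lunge(n='10') ~> 1719-09-24
// 3. ledger lookup(k='co') ~> ToolError: no such key co
// 4. dayspinner lunge(n='-22') ~> 1717-11-24
// 5. ledger lookup(k='cunune') ~> ToolError: no such key cunune
// 6. dayspinner gapto(d='1718-06-04') ~> 192
// 7. dayspinner yearhop(n='0') ~> 1717-11-24
// 8. dayspinner yearhop(n='-6') ~> 1711-11-24
// 9. dayspinner lunge(n='-30') ~> 1709-05-24
// 10. dayspinner pin(d='1748-06-24') ~> 1748-06-24
// 11. dayspinner closeout() ~> 1748-06-30
// 12. ledger knows(k='lasmo_em') ~> no

Answer: 1711-11-24


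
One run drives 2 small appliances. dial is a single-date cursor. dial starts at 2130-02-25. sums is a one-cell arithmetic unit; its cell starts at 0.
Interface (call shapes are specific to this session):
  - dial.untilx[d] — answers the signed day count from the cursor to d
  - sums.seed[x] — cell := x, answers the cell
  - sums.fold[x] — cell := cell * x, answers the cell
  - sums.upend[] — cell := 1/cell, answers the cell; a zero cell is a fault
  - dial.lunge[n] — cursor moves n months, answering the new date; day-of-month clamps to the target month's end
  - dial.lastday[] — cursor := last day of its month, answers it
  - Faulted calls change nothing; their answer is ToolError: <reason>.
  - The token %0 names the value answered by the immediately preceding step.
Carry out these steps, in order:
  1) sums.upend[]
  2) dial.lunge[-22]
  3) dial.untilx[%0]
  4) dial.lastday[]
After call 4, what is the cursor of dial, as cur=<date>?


Answer: cur=2128-04-30

Derivation:
>> sums.upend()
<< ToolError: reciprocal of zero
>> dial.lunge(n: -22)
<< 2128-04-25
>> dial.untilx(d: %0)
<< 0
>> dial.lastday()
<< 2128-04-30


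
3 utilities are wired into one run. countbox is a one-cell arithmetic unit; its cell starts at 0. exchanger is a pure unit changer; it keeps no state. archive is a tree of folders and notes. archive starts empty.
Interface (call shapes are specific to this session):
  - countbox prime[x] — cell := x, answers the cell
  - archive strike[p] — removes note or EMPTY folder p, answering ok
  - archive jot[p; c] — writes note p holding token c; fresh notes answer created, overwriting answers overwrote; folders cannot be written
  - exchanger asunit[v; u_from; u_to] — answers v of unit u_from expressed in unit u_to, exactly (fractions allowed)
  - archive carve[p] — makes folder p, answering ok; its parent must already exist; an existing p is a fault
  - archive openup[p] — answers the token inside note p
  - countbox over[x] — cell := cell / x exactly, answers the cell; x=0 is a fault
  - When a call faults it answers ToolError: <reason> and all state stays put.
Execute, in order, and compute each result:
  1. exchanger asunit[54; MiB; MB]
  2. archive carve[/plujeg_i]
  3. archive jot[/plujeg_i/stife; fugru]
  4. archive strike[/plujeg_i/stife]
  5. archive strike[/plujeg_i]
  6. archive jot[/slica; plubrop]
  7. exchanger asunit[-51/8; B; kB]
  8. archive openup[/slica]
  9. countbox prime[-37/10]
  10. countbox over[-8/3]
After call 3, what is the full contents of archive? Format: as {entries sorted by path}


% exchanger asunit v=54 u_from=MiB u_to=MB
:: 884736/15625
% archive carve p=/plujeg_i
:: ok
% archive jot p=/plujeg_i/stife c=fugru
:: created
% archive strike p=/plujeg_i/stife
:: ok
% archive strike p=/plujeg_i
:: ok
% archive jot p=/slica c=plubrop
:: created
% exchanger asunit v=-51/8 u_from=B u_to=kB
:: -51/8000
% archive openup p=/slica
:: plubrop
% countbox prime x=-37/10
:: -37/10
% countbox over x=-8/3
:: 111/80

Answer: {plujeg_i/, plujeg_i/stife=fugru}
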